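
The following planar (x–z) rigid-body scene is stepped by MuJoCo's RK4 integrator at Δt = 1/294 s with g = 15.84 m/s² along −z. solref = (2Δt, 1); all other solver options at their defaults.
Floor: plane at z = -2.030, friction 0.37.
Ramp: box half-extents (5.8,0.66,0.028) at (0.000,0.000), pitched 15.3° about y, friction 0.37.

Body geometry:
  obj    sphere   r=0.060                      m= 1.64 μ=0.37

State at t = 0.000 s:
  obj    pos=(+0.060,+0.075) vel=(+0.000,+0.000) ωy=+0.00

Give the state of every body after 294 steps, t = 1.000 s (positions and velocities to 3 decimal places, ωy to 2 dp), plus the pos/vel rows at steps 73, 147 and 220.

State at t = 1.000 s:
  obj    pos=(+1.500,-0.319) vel=(+2.880,-0.788) ωy=+49.75

Key-timestep trajectory:
   step    t(s)  obj.x    obj.z    obj.vx   obj.vz 
     73  0.2483   +0.149  +0.051  +0.715  -0.196
    147  0.5000   +0.420  -0.024  +1.440  -0.394
    220  0.7483   +0.866  -0.146  +2.155  -0.590


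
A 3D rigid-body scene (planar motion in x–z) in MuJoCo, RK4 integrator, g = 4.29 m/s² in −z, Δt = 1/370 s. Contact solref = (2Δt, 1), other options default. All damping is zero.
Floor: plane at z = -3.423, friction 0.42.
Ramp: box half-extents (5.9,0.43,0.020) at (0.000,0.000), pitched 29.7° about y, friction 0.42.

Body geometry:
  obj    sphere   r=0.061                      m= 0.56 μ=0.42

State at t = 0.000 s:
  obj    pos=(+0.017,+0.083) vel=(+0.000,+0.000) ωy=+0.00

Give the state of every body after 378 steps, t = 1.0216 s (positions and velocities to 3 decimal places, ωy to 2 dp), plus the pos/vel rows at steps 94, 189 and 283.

State at t = 1.0216 s:
  obj    pos=(+0.705,-0.309) vel=(+1.347,-0.768) ωy=+25.42

Key-timestep trajectory:
   step    t(s)  obj.x    obj.z    obj.vx   obj.vz 
     94  0.2541   +0.060  +0.059  +0.335  -0.191
    189  0.5108   +0.189  -0.015  +0.674  -0.384
    283  0.7649   +0.403  -0.137  +1.009  -0.575


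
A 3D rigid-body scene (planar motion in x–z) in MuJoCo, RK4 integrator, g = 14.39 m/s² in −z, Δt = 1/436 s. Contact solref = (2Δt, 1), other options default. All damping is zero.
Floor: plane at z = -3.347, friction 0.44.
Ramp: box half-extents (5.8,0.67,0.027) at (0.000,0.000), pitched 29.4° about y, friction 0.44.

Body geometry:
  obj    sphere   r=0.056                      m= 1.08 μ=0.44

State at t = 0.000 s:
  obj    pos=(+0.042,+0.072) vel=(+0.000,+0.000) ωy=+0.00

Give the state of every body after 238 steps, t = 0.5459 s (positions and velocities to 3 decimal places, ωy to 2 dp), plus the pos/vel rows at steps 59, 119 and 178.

State at t = 0.5459 s:
  obj    pos=(+0.697,-0.297) vel=(+2.400,-1.352) ωy=+49.18

Key-timestep trajectory:
   step    t(s)  obj.x    obj.z    obj.vx   obj.vz 
     59  0.1353   +0.082  +0.049  +0.595  -0.335
    119  0.2729   +0.206  -0.021  +1.200  -0.676
    178  0.4083   +0.408  -0.135  +1.795  -1.011


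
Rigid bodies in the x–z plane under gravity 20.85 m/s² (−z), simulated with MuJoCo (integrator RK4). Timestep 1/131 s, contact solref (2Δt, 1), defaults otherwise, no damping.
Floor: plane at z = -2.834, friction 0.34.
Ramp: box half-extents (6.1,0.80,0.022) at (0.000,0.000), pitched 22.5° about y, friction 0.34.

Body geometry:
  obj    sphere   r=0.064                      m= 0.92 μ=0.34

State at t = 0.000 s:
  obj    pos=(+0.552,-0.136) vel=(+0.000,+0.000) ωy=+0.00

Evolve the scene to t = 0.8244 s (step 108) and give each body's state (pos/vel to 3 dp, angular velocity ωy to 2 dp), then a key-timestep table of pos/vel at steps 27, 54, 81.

State at t = 0.8244 s:
  obj    pos=(+2.342,-0.877) vel=(+4.341,-1.798) ωy=+73.40

Key-timestep trajectory:
   step    t(s)  obj.x    obj.z    obj.vx   obj.vz 
     27  0.2061   +0.664  -0.182  +1.085  -0.450
     54  0.4122   +1.000  -0.321  +2.171  -0.899
     81  0.6183   +1.559  -0.553  +3.256  -1.349


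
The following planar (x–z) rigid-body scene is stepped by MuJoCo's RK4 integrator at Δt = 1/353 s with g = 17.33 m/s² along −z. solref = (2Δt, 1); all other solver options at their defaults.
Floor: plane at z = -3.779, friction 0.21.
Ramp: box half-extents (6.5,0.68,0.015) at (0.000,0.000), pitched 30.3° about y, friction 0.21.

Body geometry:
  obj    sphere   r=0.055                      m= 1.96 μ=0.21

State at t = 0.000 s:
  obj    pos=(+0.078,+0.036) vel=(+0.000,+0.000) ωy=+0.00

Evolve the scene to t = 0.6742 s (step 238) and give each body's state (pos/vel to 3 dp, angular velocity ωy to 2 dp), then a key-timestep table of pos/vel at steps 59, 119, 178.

State at t = 0.6742 s:
  obj    pos=(+1.304,-0.681) vel=(+3.636,-2.125) ωy=+76.54

Key-timestep trajectory:
   step    t(s)  obj.x    obj.z    obj.vx   obj.vz 
     59  0.1671   +0.153  -0.008  +0.901  -0.527
    119  0.3371   +0.384  -0.144  +1.818  -1.062
    178  0.5042   +0.764  -0.365  +2.719  -1.589


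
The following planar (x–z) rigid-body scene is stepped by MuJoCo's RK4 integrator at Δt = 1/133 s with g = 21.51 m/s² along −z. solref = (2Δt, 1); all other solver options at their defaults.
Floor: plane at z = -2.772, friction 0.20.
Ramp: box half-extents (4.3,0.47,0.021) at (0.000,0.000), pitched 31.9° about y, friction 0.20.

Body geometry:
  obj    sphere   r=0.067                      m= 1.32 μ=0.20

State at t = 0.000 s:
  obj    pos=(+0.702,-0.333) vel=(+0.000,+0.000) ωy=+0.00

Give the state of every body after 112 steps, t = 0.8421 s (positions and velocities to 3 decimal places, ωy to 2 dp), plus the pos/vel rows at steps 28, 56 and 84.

State at t = 0.8421 s:
  obj    pos=(+3.147,-1.855) vel=(+5.805,-3.613) ωy=+101.99

Key-timestep trajectory:
   step    t(s)  obj.x    obj.z    obj.vx   obj.vz 
     28  0.2105   +0.855  -0.428  +1.452  -0.904
     56  0.4211   +1.313  -0.714  +2.903  -1.807
     84  0.6316   +2.077  -1.189  +4.354  -2.710


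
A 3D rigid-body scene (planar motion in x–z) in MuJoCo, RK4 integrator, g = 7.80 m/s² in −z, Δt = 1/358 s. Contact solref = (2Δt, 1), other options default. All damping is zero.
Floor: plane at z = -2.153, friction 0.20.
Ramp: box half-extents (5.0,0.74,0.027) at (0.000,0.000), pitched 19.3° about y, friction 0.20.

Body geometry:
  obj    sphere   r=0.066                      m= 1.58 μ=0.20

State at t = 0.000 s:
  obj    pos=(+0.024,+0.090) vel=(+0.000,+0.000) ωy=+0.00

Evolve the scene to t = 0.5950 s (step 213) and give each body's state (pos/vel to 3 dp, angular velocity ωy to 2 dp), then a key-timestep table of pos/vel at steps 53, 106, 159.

State at t = 0.5950 s:
  obj    pos=(+0.332,-0.018) vel=(+1.034,-0.362) ωy=+16.60

Key-timestep trajectory:
   step    t(s)  obj.x    obj.z    obj.vx   obj.vz 
     53  0.1480   +0.043  +0.083  +0.257  -0.090
    106  0.2961   +0.100  +0.063  +0.515  -0.180
    159  0.4441   +0.195  +0.030  +0.772  -0.270


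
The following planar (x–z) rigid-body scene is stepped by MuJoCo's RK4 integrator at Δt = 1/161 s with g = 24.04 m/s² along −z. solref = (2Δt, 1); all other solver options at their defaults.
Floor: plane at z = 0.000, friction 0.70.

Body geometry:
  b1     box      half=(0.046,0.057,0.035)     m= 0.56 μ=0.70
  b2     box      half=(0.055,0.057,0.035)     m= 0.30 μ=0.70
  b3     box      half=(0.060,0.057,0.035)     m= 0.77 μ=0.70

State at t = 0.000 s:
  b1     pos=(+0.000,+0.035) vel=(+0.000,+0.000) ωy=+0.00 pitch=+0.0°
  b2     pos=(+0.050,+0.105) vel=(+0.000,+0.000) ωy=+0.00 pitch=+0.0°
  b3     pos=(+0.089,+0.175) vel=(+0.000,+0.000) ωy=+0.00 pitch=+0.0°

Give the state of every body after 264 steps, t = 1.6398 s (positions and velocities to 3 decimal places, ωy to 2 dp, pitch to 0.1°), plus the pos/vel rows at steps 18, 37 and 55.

State at t = 1.6398 s:
  b1     pos=(+0.000,+0.035) vel=(+0.000,+0.000) ωy=+0.00 pitch=+0.0°
  b2     pos=(+0.095,+0.055) vel=(+0.000,+0.000) ωy=+0.00 pitch=+90.0°
  b3     pos=(+0.302,+0.035) vel=(+0.000,+0.000) ωy=+0.00 pitch=+180.0°

Key-timestep trajectory:
   step    t(s)  b1.x    b1.z    b1.vx   b1.vz   b2.x    b2.z    b2.vx   b2.vz   b3.x    b3.z    b3.vx   b3.vz 
     18  0.1118   +0.000  +0.035  -0.001  +0.001   +0.066  +0.099  +0.306  -0.238   +0.135  +0.140  +0.772  -0.945
     37  0.2298   +0.000  +0.035  +0.000  +0.000   +0.102  +0.058  -0.013  +0.043   +0.227  +0.068  +0.580  +0.146
     55  0.3416   +0.000  +0.035  +0.000  +0.000   +0.096  +0.055  -0.034  -0.001   +0.300  +0.035  +0.741  -1.012


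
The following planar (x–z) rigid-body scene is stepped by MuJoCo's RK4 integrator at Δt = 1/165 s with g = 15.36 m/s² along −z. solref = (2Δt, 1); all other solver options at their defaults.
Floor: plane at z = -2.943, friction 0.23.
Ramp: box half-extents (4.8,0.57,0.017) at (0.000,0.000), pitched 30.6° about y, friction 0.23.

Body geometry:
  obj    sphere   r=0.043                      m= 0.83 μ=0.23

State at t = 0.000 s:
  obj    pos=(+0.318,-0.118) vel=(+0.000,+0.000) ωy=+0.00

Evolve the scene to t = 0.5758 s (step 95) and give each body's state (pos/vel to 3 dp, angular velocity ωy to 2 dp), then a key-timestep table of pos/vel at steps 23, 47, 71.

State at t = 0.5758 s:
  obj    pos=(+1.115,-0.590) vel=(+2.768,-1.637) ωy=+74.73

Key-timestep trajectory:
   step    t(s)  obj.x    obj.z    obj.vx   obj.vz 
     23  0.1394   +0.365  -0.146  +0.670  -0.396
     47  0.2848   +0.513  -0.234  +1.370  -0.810
     71  0.4303   +0.763  -0.382  +2.069  -1.224


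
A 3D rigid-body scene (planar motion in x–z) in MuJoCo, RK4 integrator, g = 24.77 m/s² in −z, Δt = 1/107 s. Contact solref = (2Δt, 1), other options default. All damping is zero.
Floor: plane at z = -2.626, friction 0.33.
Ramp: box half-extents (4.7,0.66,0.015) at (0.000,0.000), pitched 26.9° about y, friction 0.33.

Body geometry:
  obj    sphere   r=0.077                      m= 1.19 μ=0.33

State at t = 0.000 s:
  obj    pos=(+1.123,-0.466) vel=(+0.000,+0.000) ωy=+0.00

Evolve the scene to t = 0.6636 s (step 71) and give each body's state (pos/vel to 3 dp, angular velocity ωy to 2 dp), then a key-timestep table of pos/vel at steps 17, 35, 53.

State at t = 0.6636 s:
  obj    pos=(+2.694,-1.264) vel=(+4.736,-2.403) ωy=+68.95

Key-timestep trajectory:
   step    t(s)  obj.x    obj.z    obj.vx   obj.vz 
     17  0.1589   +1.213  -0.512  +1.134  -0.575
     35  0.3271   +1.505  -0.660  +2.335  -1.184
     53  0.4953   +1.999  -0.911  +3.535  -1.794


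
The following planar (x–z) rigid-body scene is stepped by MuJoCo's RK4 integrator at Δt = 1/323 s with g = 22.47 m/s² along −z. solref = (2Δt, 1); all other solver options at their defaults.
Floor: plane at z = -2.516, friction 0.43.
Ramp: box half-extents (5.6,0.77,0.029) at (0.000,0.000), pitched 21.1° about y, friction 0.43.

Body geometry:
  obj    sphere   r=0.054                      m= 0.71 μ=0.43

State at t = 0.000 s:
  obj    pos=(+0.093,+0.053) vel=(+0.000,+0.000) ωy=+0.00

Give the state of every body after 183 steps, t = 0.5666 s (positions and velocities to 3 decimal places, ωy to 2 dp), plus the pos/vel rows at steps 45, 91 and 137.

State at t = 0.5666 s:
  obj    pos=(+0.958,-0.281) vel=(+3.054,-1.179) ωy=+60.61

Key-timestep trajectory:
   step    t(s)  obj.x    obj.z    obj.vx   obj.vz 
     45  0.1393   +0.145  +0.033  +0.751  -0.290
     91  0.2817   +0.307  -0.030  +1.519  -0.586
    137  0.4241   +0.578  -0.134  +2.287  -0.882


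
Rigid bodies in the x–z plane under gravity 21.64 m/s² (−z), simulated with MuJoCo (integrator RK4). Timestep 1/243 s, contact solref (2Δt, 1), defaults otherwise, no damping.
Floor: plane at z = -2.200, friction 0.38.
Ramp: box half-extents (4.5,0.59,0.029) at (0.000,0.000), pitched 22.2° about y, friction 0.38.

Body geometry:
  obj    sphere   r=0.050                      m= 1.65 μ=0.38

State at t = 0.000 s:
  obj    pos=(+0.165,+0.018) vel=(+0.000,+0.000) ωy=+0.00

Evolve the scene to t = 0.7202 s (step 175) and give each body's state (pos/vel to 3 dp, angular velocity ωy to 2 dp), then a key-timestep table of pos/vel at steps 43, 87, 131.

State at t = 0.7202 s:
  obj    pos=(+1.567,-0.554) vel=(+3.894,-1.589) ωy=+84.11

Key-timestep trajectory:
   step    t(s)  obj.x    obj.z    obj.vx   obj.vz 
     43  0.1770   +0.250  -0.017  +0.957  -0.391
     87  0.3580   +0.512  -0.123  +1.936  -0.790
    131  0.5391   +0.951  -0.303  +2.915  -1.190


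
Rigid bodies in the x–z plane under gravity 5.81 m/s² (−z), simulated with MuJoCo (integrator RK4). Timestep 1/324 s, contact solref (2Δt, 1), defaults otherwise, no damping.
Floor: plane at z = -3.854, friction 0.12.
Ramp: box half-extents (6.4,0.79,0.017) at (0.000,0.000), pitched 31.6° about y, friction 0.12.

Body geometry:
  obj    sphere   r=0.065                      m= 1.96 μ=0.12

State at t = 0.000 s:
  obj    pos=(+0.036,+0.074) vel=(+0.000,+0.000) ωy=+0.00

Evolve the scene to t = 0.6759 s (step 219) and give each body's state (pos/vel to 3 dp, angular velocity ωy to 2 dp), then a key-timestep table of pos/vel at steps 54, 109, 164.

State at t = 0.6759 s:
  obj    pos=(+0.513,-0.219) vel=(+1.408,-0.874) ωy=+15.40

Key-timestep trajectory:
   step    t(s)  obj.x    obj.z    obj.vx   obj.vz 
     54  0.1667   +0.065  +0.056  +0.348  -0.214
    109  0.3364   +0.154  +0.001  +0.705  -0.427
    164  0.5062   +0.303  -0.090  +1.051  -0.662


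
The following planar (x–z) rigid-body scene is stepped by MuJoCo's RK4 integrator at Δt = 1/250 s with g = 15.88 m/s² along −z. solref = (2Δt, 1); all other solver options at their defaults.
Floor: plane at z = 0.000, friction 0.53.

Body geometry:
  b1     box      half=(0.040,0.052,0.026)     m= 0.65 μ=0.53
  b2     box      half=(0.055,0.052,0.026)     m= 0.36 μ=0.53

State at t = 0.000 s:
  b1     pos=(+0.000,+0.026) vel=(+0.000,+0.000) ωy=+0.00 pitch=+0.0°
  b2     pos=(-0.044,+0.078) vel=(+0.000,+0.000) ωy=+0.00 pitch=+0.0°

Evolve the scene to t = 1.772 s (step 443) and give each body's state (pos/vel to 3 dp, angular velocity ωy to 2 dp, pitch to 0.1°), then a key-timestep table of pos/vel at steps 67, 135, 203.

State at t = 1.772 s:
  b1     pos=(+0.000,+0.026) vel=(+0.000,+0.000) ωy=+0.00 pitch=+0.0°
  b2     pos=(-0.098,+0.055) vel=(+0.000,+0.000) ωy=+0.00 pitch=-90.0°

Key-timestep trajectory:
   step    t(s)  b1.x    b1.z    b1.vx   b1.vz   b2.x    b2.z    b2.vx   b2.vz 
     67  0.2680   +0.000  +0.026  +0.000  +0.000   -0.095  +0.057  -0.431  -0.183
    135  0.5400   +0.000  +0.026  +0.000  +0.000   -0.122  +0.061  +0.012  +0.000
    203  0.8120   +0.000  +0.026  +0.000  +0.000   -0.091  +0.058  -0.006  -0.002


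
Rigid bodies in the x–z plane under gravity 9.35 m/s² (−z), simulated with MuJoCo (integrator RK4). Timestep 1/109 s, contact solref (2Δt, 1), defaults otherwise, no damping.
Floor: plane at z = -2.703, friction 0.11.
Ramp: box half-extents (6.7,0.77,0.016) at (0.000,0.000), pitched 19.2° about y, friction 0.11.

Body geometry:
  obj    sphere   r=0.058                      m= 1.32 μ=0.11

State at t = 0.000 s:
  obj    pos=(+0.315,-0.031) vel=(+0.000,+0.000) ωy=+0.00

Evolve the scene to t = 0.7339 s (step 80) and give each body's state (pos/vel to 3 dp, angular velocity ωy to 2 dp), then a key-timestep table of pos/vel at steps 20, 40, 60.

State at t = 0.7339 s:
  obj    pos=(+0.874,-0.226) vel=(+1.523,-0.530) ωy=+27.77

Key-timestep trajectory:
   step    t(s)  obj.x    obj.z    obj.vx   obj.vz 
     20  0.1835   +0.350  -0.044  +0.381  -0.133
     40  0.3670   +0.455  -0.080  +0.761  -0.265
     60  0.5505   +0.629  -0.141  +1.142  -0.398


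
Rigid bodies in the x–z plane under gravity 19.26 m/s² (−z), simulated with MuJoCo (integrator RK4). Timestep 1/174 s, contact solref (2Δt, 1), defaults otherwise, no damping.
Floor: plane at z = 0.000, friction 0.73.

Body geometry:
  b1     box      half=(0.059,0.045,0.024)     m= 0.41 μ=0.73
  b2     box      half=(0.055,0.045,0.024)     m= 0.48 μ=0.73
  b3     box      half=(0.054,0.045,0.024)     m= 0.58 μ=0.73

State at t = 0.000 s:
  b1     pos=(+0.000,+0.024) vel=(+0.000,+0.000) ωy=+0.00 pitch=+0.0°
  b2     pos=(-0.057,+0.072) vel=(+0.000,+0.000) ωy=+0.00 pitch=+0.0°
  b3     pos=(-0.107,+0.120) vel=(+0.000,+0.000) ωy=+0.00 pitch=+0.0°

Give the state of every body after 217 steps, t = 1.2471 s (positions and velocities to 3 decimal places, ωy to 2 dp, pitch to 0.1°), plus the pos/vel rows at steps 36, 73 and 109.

State at t = 1.2471 s:
  b1     pos=(+0.000,+0.024) vel=(+0.000,+0.000) ωy=+0.00 pitch=+0.0°
  b2     pos=(-0.108,+0.055) vel=(+0.000,+0.000) ωy=+0.00 pitch=-90.0°
  b3     pos=(-0.191,+0.054) vel=(+0.000,+0.000) ωy=+0.00 pitch=-90.0°

Key-timestep trajectory:
   step    t(s)  b1.x    b1.z    b1.vx   b1.vz   b2.x    b2.z    b2.vx   b2.vz   b3.x    b3.z    b3.vx   b3.vz 
     36  0.2069   +0.000  +0.024  +0.000  +0.000   -0.098  +0.058  -0.249  -0.056   -0.164  +0.059  -0.175  +0.017
     73  0.4195   +0.000  +0.024  +0.000  +0.000   -0.108  +0.055  -0.004  +0.005   -0.206  +0.058  +0.021  -0.004
    109  0.6264   +0.000  +0.024  +0.000  +0.000   -0.108  +0.055  +0.000  +0.000   -0.189  +0.055  -0.217  -0.086


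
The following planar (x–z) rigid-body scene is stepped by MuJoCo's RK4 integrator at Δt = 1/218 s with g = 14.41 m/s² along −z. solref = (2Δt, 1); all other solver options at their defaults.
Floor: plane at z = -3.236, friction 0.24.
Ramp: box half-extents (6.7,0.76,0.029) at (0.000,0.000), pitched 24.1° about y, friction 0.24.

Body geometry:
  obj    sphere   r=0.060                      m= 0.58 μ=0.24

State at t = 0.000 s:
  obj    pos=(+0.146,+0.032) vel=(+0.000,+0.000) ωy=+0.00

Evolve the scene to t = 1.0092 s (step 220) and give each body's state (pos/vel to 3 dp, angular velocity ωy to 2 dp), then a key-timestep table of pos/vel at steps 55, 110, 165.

State at t = 1.0092 s:
  obj    pos=(+2.100,-0.842) vel=(+3.872,-1.732) ωy=+70.68

Key-timestep trajectory:
   step    t(s)  obj.x    obj.z    obj.vx   obj.vz 
     55  0.2523   +0.268  -0.022  +0.968  -0.433
    110  0.5046   +0.635  -0.186  +1.936  -0.866
    165  0.7569   +1.245  -0.459  +2.904  -1.299


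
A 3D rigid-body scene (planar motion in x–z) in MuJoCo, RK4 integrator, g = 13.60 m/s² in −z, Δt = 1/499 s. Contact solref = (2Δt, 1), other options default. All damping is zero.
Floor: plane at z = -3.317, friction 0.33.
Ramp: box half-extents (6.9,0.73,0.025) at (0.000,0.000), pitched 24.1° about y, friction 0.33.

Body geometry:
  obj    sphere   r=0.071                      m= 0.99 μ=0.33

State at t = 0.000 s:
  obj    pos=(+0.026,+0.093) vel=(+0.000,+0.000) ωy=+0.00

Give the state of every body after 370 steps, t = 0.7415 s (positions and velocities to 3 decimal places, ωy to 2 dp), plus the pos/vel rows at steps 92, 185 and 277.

State at t = 0.7415 s:
  obj    pos=(+1.022,-0.352) vel=(+2.685,-1.201) ωy=+41.42

Key-timestep trajectory:
   step    t(s)  obj.x    obj.z    obj.vx   obj.vz 
     92  0.1844   +0.088  +0.066  +0.668  -0.299
    185  0.3707   +0.275  -0.018  +1.342  -0.601
    277  0.5551   +0.584  -0.156  +2.010  -0.899


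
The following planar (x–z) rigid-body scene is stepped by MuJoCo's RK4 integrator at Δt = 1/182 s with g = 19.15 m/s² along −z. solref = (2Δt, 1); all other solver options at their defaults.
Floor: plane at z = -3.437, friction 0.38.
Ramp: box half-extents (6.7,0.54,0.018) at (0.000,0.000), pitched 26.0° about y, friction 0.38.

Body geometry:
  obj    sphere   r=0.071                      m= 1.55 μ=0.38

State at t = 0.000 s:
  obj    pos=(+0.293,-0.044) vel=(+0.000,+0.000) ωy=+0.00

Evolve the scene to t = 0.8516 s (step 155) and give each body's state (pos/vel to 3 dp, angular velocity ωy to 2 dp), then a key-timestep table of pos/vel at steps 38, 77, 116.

State at t = 0.8516 s:
  obj    pos=(+2.248,-0.997) vel=(+4.590,-2.239) ωy=+71.91

Key-timestep trajectory:
   step    t(s)  obj.x    obj.z    obj.vx   obj.vz 
     38  0.2088   +0.411  -0.101  +1.126  -0.549
     77  0.4231   +0.775  -0.279  +2.280  -1.112
    116  0.6374   +1.388  -0.578  +3.435  -1.675


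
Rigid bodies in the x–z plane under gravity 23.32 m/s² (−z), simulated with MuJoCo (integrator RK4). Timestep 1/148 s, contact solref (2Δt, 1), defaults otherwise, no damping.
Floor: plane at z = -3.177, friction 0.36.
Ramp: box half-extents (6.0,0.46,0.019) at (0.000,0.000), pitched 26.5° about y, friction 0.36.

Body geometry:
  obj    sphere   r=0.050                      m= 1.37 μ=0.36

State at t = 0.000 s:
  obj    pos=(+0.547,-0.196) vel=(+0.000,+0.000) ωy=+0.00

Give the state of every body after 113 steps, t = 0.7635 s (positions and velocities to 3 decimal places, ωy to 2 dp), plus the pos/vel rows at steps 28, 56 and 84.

State at t = 0.7635 s:
  obj    pos=(+2.486,-1.162) vel=(+5.078,-2.532) ωy=+113.47

Key-timestep trajectory:
   step    t(s)  obj.x    obj.z    obj.vx   obj.vz 
     28  0.1892   +0.666  -0.255  +1.259  -0.628
     56  0.3784   +1.023  -0.433  +2.517  -1.255
     84  0.5676   +1.619  -0.730  +3.775  -1.882


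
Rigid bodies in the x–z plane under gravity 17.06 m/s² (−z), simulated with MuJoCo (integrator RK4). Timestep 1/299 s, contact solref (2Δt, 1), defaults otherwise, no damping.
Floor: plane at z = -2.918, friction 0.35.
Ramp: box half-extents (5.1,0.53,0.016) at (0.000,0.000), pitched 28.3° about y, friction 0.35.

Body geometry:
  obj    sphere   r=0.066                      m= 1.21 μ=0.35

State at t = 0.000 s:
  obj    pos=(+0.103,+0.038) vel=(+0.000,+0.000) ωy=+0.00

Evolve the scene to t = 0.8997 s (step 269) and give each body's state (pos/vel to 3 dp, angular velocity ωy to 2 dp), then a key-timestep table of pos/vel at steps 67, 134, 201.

State at t = 0.8997 s:
  obj    pos=(+2.162,-1.071) vel=(+4.576,-2.464) ωy=+78.74

Key-timestep trajectory:
   step    t(s)  obj.x    obj.z    obj.vx   obj.vz 
     67  0.2241   +0.231  -0.031  +1.140  -0.614
    134  0.4482   +0.614  -0.237  +2.280  -1.228
    201  0.6722   +1.252  -0.581  +3.420  -1.841


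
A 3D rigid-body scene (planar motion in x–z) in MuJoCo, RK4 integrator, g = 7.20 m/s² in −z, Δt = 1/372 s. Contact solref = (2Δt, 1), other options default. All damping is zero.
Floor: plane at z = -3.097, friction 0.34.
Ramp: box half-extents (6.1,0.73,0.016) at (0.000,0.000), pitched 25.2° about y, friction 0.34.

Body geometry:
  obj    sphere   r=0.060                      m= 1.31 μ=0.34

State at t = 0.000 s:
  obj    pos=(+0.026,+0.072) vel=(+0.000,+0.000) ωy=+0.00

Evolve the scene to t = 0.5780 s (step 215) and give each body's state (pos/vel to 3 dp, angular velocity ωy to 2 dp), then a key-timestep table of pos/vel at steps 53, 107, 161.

State at t = 0.5780 s:
  obj    pos=(+0.357,-0.084) vel=(+1.145,-0.539) ωy=+21.09

Key-timestep trajectory:
   step    t(s)  obj.x    obj.z    obj.vx   obj.vz 
     53  0.1425   +0.046  +0.062  +0.282  -0.133
    107  0.2876   +0.108  +0.033  +0.570  -0.268
    161  0.4328   +0.212  -0.016  +0.858  -0.404


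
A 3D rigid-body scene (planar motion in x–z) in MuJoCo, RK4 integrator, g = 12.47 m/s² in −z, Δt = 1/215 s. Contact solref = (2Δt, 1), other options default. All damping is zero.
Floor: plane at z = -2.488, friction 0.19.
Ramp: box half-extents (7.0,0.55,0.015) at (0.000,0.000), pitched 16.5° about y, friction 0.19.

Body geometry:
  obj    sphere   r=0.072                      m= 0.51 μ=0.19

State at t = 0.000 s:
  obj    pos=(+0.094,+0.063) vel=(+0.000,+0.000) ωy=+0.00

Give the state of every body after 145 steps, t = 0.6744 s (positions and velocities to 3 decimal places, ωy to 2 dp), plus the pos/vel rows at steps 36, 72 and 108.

State at t = 0.6744 s:
  obj    pos=(+0.646,-0.101) vel=(+1.636,-0.485) ωy=+23.69

Key-timestep trajectory:
   step    t(s)  obj.x    obj.z    obj.vx   obj.vz 
     36  0.1674   +0.128  +0.053  +0.406  -0.120
     72  0.3349   +0.230  +0.023  +0.812  -0.241
    108  0.5023   +0.400  -0.028  +1.219  -0.361


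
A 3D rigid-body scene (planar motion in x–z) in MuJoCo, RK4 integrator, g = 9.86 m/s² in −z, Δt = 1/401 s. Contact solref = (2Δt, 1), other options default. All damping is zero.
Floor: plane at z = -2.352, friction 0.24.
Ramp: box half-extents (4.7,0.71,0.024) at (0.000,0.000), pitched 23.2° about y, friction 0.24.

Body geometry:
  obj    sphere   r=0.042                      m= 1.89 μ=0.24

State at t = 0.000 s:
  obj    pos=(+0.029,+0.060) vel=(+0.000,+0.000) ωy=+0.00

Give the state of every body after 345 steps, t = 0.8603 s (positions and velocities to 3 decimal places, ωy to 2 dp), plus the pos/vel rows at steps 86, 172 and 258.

State at t = 0.8603 s:
  obj    pos=(+0.973,-0.345) vel=(+2.194,-0.940) ωy=+56.83

Key-timestep trajectory:
   step    t(s)  obj.x    obj.z    obj.vx   obj.vz 
     86  0.2145   +0.088  +0.034  +0.547  -0.234
    172  0.4289   +0.263  -0.041  +1.094  -0.469
    258  0.6434   +0.557  -0.167  +1.641  -0.703


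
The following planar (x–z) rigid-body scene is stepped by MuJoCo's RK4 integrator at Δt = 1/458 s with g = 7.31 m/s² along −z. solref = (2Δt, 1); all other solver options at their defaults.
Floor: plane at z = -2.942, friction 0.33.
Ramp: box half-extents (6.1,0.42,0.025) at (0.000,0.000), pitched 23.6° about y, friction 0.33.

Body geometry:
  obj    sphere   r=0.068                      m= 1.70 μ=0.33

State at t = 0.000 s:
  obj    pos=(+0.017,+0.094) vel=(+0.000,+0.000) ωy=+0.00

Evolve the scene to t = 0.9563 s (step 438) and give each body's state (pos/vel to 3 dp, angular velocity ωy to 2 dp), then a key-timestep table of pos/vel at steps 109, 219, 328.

State at t = 0.9563 s:
  obj    pos=(+0.893,-0.289) vel=(+1.832,-0.800) ωy=+29.40

Key-timestep trajectory:
   step    t(s)  obj.x    obj.z    obj.vx   obj.vz 
    109  0.2380   +0.071  +0.070  +0.456  -0.199
    219  0.4782   +0.236  -0.002  +0.916  -0.400
    328  0.7162   +0.508  -0.121  +1.372  -0.599


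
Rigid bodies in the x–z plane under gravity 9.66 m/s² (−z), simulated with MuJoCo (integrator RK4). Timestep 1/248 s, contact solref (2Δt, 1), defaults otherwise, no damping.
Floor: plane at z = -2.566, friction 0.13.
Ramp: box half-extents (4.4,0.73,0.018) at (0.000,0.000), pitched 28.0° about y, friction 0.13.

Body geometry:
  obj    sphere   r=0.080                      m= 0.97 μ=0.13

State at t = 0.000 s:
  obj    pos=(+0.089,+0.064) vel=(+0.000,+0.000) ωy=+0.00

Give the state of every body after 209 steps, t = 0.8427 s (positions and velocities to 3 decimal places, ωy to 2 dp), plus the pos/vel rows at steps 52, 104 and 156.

State at t = 0.8427 s:
  obj    pos=(+1.163,-0.508) vel=(+2.547,-1.362) ωy=+29.17

Key-timestep trajectory:
   step    t(s)  obj.x    obj.z    obj.vx   obj.vz 
     52  0.2097   +0.155  +0.028  +0.635  -0.337
    104  0.4194   +0.355  -0.078  +1.269  -0.675
    156  0.6290   +0.687  -0.254  +1.904  -1.008


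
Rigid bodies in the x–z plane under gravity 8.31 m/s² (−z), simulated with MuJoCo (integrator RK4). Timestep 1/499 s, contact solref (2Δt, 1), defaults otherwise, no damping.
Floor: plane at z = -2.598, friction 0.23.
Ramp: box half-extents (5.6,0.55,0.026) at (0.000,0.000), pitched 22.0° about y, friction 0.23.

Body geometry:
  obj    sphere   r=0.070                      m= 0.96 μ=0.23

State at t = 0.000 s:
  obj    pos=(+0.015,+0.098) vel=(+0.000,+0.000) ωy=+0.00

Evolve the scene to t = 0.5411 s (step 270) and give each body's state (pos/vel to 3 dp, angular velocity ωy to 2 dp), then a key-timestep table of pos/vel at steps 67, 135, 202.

State at t = 0.5411 s:
  obj    pos=(+0.317,-0.024) vel=(+1.116,-0.451) ωy=+17.19

Key-timestep trajectory:
   step    t(s)  obj.x    obj.z    obj.vx   obj.vz 
     67  0.1343   +0.033  +0.090  +0.277  -0.112
    135  0.2705   +0.090  +0.067  +0.558  -0.225
    202  0.4048   +0.184  +0.029  +0.835  -0.337


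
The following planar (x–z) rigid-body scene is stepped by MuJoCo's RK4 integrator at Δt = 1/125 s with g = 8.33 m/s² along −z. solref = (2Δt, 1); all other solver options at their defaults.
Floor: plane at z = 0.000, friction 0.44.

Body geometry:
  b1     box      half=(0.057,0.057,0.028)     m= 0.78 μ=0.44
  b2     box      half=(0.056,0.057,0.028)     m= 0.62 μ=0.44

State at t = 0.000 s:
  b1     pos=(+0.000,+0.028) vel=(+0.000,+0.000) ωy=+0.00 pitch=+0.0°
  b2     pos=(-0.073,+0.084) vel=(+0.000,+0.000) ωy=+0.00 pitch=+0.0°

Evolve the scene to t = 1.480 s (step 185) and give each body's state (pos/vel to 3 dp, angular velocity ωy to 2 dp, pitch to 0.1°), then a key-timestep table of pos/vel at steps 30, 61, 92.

State at t = 1.480 s:
  b1     pos=(+0.000,+0.028) vel=(+0.000,+0.000) ωy=+0.00 pitch=+0.0°
  b2     pos=(-0.132,+0.056) vel=(+0.000,+0.000) ωy=+0.00 pitch=-90.0°

Key-timestep trajectory:
   step    t(s)  b1.x    b1.z    b1.vx   b1.vz   b2.x    b2.z    b2.vx   b2.vz 
     30  0.2400   +0.000  +0.028  +0.000  +0.000   -0.104  +0.062  -0.157  +0.015
     61  0.4880   +0.000  +0.028  +0.000  +0.000   -0.145  +0.061  -0.023  +0.006
     92  0.7360   +0.000  +0.028  +0.000  +0.000   -0.128  +0.058  -0.077  -0.031


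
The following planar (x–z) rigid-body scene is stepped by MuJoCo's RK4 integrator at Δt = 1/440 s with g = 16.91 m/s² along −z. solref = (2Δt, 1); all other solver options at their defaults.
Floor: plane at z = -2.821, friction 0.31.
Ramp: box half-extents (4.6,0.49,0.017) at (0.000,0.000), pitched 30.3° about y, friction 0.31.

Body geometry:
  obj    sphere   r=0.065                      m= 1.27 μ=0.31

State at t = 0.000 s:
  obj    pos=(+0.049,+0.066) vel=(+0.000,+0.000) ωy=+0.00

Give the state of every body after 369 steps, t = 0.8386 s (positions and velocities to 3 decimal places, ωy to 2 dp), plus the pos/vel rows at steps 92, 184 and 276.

State at t = 0.8386 s:
  obj    pos=(+1.899,-1.015) vel=(+4.413,-2.579) ωy=+78.62

Key-timestep trajectory:
   step    t(s)  obj.x    obj.z    obj.vx   obj.vz 
     92  0.2091   +0.164  -0.001  +1.100  -0.643
    184  0.4182   +0.509  -0.203  +2.200  -1.286
    276  0.6273   +1.084  -0.539  +3.301  -1.929


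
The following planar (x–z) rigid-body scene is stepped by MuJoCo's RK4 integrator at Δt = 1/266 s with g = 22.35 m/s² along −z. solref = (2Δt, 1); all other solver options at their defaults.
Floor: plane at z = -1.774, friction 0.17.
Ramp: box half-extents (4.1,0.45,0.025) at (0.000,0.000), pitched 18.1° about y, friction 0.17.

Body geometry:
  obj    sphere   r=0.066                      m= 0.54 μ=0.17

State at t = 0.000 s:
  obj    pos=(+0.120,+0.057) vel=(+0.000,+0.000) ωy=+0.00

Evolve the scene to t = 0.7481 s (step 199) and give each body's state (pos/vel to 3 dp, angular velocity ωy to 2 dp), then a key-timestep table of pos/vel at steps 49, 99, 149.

State at t = 0.7481 s:
  obj    pos=(+1.439,-0.375) vel=(+3.527,-1.153) ωy=+56.21

Key-timestep trajectory:
   step    t(s)  obj.x    obj.z    obj.vx   obj.vz 
     49  0.1842   +0.200  +0.030  +0.869  -0.284
     99  0.3722   +0.447  -0.050  +1.755  -0.574
    149  0.5602   +0.860  -0.185  +2.641  -0.863


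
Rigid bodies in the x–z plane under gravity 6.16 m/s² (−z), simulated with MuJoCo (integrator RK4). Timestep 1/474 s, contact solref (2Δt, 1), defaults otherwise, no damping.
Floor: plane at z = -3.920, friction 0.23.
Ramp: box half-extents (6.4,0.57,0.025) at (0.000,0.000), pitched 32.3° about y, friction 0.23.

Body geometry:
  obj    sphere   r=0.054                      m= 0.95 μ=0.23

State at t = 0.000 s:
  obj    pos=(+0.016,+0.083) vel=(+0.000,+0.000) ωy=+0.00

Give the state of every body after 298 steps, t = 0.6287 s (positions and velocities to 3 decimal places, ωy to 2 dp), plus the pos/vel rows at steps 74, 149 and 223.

State at t = 0.6287 s:
  obj    pos=(+0.409,-0.165) vel=(+1.250,-0.790) ωy=+27.37

Key-timestep trajectory:
   step    t(s)  obj.x    obj.z    obj.vx   obj.vz 
     74  0.1561   +0.040  +0.068  +0.310  -0.196
    149  0.3143   +0.114  +0.021  +0.625  -0.395
    223  0.4705   +0.236  -0.056  +0.935  -0.591


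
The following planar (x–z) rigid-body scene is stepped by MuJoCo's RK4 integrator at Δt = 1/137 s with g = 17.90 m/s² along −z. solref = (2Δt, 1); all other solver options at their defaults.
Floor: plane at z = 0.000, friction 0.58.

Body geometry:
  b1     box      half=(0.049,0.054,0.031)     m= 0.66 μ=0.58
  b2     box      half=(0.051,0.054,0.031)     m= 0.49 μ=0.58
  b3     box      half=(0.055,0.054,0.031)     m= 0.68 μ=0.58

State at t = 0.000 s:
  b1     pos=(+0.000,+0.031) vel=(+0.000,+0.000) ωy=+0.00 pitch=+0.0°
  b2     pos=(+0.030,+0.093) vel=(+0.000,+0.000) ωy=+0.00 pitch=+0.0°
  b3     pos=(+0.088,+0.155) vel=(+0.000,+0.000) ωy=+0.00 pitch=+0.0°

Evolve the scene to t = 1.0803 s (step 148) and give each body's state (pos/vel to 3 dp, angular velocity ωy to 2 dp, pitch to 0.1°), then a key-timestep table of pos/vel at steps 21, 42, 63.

State at t = 1.0803 s:
  b1     pos=(+0.000,+0.031) vel=(+0.000,+0.000) ωy=+0.00 pitch=+0.0°
  b2     pos=(+0.093,+0.051) vel=(+0.000,+0.000) ωy=+0.00 pitch=+90.0°
  b3     pos=(+0.281,+0.031) vel=(+0.000,+0.000) ωy=+0.00 pitch=+180.0°

Key-timestep trajectory:
   step    t(s)  b1.x    b1.z    b1.vx   b1.vz   b2.x    b2.z    b2.vx   b2.vz   b3.x    b3.z    b3.vx   b3.vz 
     21  0.1533   +0.000  +0.031  -0.001  +0.000   +0.048  +0.098  +0.316  +0.012   +0.132  +0.120  +0.557  -0.742
     42  0.3066   +0.000  +0.031  +0.000  +0.000   +0.099  +0.052  -0.038  +0.072   +0.211  +0.062  +0.292  +0.092
     63  0.4599   +0.000  +0.031  +0.000  +0.000   +0.093  +0.051  -0.002  +0.001   +0.262  +0.049  +0.539  -0.387


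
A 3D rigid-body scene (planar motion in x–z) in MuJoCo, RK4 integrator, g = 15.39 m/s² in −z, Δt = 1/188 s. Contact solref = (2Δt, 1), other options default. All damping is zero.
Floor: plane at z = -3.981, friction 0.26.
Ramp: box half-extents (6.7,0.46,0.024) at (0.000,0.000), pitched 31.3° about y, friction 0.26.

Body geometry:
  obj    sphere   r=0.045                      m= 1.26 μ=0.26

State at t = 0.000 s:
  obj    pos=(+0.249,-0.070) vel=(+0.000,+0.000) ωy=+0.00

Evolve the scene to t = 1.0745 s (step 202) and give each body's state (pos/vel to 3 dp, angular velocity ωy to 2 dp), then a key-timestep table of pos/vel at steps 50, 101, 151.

State at t = 1.0745 s:
  obj    pos=(+3.066,-1.783) vel=(+5.243,-3.188) ωy=+136.32

Key-timestep trajectory:
   step    t(s)  obj.x    obj.z    obj.vx   obj.vz 
     50  0.2660   +0.422  -0.176  +1.298  -0.789
    101  0.5372   +0.953  -0.499  +2.622  -1.594
    151  0.8032   +1.823  -1.028  +3.920  -2.383


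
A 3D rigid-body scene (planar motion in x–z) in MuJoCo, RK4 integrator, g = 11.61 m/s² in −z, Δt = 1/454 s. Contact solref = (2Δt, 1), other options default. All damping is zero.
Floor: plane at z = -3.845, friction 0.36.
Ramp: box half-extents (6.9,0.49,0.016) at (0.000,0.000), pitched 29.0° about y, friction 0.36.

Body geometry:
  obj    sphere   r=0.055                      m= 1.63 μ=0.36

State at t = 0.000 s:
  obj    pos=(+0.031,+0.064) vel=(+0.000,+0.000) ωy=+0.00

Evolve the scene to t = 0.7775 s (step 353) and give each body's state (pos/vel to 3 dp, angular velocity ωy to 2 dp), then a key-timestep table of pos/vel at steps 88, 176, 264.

State at t = 0.7775 s:
  obj    pos=(+1.094,-0.525) vel=(+2.734,-1.516) ωy=+56.83

Key-timestep trajectory:
   step    t(s)  obj.x    obj.z    obj.vx   obj.vz 
     88  0.1938   +0.097  +0.027  +0.682  -0.378
    176  0.3877   +0.295  -0.082  +1.363  -0.756
    264  0.5815   +0.626  -0.266  +2.045  -1.133


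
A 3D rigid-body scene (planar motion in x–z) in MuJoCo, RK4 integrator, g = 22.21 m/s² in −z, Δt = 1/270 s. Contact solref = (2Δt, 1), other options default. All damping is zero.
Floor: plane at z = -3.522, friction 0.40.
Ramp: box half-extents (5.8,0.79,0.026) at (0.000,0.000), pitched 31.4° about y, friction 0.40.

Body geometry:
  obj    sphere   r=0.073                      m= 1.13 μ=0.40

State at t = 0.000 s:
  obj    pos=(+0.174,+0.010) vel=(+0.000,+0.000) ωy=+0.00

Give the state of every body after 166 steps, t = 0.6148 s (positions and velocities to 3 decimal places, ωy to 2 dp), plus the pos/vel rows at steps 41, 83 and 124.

State at t = 0.6148 s:
  obj    pos=(+1.507,-0.804) vel=(+4.338,-2.648) ωy=+69.60

Key-timestep trajectory:
   step    t(s)  obj.x    obj.z    obj.vx   obj.vz 
     41  0.1519   +0.255  -0.040  +1.072  -0.654
     83  0.3074   +0.507  -0.194  +2.169  -1.324
    124  0.4593   +0.918  -0.444  +3.240  -1.978


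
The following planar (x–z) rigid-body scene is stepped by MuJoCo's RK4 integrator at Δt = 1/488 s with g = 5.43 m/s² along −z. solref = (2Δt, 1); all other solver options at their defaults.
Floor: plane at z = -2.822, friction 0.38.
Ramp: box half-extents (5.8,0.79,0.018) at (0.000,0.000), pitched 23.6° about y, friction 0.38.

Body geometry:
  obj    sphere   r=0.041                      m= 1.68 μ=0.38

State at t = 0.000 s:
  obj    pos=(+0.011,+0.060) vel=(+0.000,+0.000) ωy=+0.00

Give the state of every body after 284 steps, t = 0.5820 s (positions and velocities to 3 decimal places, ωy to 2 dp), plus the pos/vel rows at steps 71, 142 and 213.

State at t = 0.5820 s:
  obj    pos=(+0.252,-0.046) vel=(+0.828,-0.362) ωy=+22.04

Key-timestep trajectory:
   step    t(s)  obj.x    obj.z    obj.vx   obj.vz 
     71  0.1455   +0.026  +0.053  +0.207  -0.090
    142  0.2910   +0.071  +0.033  +0.414  -0.181
    213  0.4365   +0.146  +0.000  +0.621  -0.271


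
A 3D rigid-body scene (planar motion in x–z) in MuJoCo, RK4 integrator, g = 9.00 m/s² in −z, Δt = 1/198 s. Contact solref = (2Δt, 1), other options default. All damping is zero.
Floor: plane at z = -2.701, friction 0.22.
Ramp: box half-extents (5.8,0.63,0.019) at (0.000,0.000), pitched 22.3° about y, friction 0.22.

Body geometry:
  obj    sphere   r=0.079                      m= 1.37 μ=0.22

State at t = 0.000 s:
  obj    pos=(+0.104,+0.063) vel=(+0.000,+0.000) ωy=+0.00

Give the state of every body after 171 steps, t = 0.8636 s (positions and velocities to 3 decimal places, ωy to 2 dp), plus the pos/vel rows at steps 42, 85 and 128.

State at t = 0.8636 s:
  obj    pos=(+0.946,-0.282) vel=(+1.949,-0.799) ωy=+26.66

Key-timestep trajectory:
   step    t(s)  obj.x    obj.z    obj.vx   obj.vz 
     42  0.2121   +0.155  +0.042  +0.479  -0.196
     85  0.4293   +0.312  -0.022  +0.969  -0.397
    128  0.6465   +0.576  -0.130  +1.459  -0.598


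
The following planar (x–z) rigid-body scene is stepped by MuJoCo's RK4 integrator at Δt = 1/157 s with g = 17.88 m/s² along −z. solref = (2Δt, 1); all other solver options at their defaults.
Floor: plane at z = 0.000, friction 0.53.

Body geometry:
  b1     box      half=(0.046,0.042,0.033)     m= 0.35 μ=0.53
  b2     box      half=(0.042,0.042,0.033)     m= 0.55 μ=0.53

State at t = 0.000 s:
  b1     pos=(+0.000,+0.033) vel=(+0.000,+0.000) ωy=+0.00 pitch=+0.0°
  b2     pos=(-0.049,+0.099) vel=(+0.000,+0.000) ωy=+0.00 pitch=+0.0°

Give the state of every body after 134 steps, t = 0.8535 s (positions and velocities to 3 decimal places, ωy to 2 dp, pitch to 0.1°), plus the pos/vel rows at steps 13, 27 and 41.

State at t = 0.8535 s:
  b1     pos=(+0.000,+0.033) vel=(+0.000,+0.000) ωy=+0.00 pitch=+0.0°
  b2     pos=(-0.091,+0.042) vel=(+0.000,+0.000) ωy=+0.00 pitch=-90.0°

Key-timestep trajectory:
   step    t(s)  b1.x    b1.z    b1.vx   b1.vz   b2.x    b2.z    b2.vx   b2.vz 
     13  0.0828   +0.000  +0.033  +0.001  +0.001   -0.052  +0.098  -0.095  -0.016
     27  0.1720   +0.000  +0.033  +0.001  +0.000   -0.071  +0.088  -0.327  -0.330
     41  0.2611   +0.000  +0.033  +0.000  +0.000   -0.092  +0.039  +0.068  +0.144


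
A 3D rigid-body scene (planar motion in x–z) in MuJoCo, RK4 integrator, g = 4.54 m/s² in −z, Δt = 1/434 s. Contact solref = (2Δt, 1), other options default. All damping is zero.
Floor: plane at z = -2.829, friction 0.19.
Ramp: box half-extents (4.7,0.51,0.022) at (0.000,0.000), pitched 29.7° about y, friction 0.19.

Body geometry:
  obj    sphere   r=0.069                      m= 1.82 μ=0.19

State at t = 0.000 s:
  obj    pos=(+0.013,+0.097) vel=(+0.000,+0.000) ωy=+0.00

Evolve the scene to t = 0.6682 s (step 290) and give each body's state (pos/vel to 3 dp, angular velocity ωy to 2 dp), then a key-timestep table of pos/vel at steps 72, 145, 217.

State at t = 0.6682 s:
  obj    pos=(+0.325,-0.081) vel=(+0.933,-0.532) ωy=+15.56

Key-timestep trajectory:
   step    t(s)  obj.x    obj.z    obj.vx   obj.vz 
     72  0.1659   +0.032  +0.086  +0.232  -0.132
    145  0.3341   +0.091  +0.053  +0.466  -0.266
    217  0.5000   +0.188  -0.002  +0.698  -0.398
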